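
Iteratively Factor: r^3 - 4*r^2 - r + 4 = (r - 1)*(r^2 - 3*r - 4) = (r - 1)*(r + 1)*(r - 4)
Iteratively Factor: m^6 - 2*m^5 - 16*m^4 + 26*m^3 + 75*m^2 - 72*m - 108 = (m - 3)*(m^5 + m^4 - 13*m^3 - 13*m^2 + 36*m + 36) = (m - 3)*(m - 2)*(m^4 + 3*m^3 - 7*m^2 - 27*m - 18) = (m - 3)*(m - 2)*(m + 2)*(m^3 + m^2 - 9*m - 9) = (m - 3)*(m - 2)*(m + 2)*(m + 3)*(m^2 - 2*m - 3) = (m - 3)^2*(m - 2)*(m + 2)*(m + 3)*(m + 1)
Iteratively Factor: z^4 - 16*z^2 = (z + 4)*(z^3 - 4*z^2) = z*(z + 4)*(z^2 - 4*z) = z*(z - 4)*(z + 4)*(z)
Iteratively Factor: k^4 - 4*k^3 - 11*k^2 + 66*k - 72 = (k - 2)*(k^3 - 2*k^2 - 15*k + 36) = (k - 3)*(k - 2)*(k^2 + k - 12) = (k - 3)^2*(k - 2)*(k + 4)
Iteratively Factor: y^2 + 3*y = (y + 3)*(y)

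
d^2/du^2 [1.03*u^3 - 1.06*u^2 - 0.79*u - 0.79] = 6.18*u - 2.12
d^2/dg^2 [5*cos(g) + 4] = -5*cos(g)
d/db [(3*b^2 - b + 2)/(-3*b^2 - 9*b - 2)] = 10*(2 - 3*b^2)/(9*b^4 + 54*b^3 + 93*b^2 + 36*b + 4)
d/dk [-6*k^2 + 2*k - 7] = 2 - 12*k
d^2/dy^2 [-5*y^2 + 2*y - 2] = -10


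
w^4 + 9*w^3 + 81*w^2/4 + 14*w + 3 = (w + 1/2)^2*(w + 2)*(w + 6)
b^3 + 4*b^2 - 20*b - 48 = (b - 4)*(b + 2)*(b + 6)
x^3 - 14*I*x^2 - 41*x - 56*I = (x - 8*I)*(x - 7*I)*(x + I)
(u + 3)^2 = u^2 + 6*u + 9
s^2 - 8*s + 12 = (s - 6)*(s - 2)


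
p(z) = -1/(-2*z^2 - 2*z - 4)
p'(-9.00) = 0.00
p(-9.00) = 0.01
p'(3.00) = -0.02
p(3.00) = 0.04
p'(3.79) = -0.01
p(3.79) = 0.02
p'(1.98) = -0.04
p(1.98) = 0.06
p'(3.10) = -0.02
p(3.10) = 0.03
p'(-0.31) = -0.06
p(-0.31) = 0.28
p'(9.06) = -0.00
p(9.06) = 0.01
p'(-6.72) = 0.00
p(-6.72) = 0.01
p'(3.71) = -0.01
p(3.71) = 0.03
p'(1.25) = -0.08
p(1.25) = 0.10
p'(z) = -(4*z + 2)/(-2*z^2 - 2*z - 4)^2 = (-z - 1/2)/(z^2 + z + 2)^2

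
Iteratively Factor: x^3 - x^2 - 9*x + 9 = (x + 3)*(x^2 - 4*x + 3) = (x - 1)*(x + 3)*(x - 3)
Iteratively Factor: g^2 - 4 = (g + 2)*(g - 2)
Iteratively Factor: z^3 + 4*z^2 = (z)*(z^2 + 4*z) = z*(z + 4)*(z)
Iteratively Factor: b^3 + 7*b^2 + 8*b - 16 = (b + 4)*(b^2 + 3*b - 4) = (b - 1)*(b + 4)*(b + 4)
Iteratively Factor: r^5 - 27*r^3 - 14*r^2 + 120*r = (r - 5)*(r^4 + 5*r^3 - 2*r^2 - 24*r) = (r - 5)*(r - 2)*(r^3 + 7*r^2 + 12*r) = (r - 5)*(r - 2)*(r + 3)*(r^2 + 4*r) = r*(r - 5)*(r - 2)*(r + 3)*(r + 4)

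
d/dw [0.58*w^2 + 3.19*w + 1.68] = 1.16*w + 3.19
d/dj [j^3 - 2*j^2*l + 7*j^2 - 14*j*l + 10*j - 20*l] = 3*j^2 - 4*j*l + 14*j - 14*l + 10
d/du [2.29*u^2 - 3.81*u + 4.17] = 4.58*u - 3.81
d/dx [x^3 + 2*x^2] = x*(3*x + 4)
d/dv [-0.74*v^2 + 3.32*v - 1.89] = 3.32 - 1.48*v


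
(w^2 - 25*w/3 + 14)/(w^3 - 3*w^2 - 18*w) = (w - 7/3)/(w*(w + 3))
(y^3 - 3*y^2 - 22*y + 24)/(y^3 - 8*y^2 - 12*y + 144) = (y - 1)/(y - 6)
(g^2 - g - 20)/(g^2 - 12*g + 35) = (g + 4)/(g - 7)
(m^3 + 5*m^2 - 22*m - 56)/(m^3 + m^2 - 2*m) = (m^2 + 3*m - 28)/(m*(m - 1))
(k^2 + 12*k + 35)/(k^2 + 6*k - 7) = (k + 5)/(k - 1)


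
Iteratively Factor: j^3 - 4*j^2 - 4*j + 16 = (j + 2)*(j^2 - 6*j + 8) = (j - 2)*(j + 2)*(j - 4)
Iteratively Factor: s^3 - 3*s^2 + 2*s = (s - 2)*(s^2 - s) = s*(s - 2)*(s - 1)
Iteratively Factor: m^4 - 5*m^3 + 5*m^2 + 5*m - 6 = (m - 1)*(m^3 - 4*m^2 + m + 6) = (m - 2)*(m - 1)*(m^2 - 2*m - 3) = (m - 2)*(m - 1)*(m + 1)*(m - 3)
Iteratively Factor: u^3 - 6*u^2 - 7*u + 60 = (u + 3)*(u^2 - 9*u + 20) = (u - 5)*(u + 3)*(u - 4)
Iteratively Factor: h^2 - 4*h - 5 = (h + 1)*(h - 5)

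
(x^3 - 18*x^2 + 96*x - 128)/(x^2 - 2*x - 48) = (x^2 - 10*x + 16)/(x + 6)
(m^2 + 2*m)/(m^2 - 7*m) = (m + 2)/(m - 7)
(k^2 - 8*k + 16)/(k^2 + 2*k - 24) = (k - 4)/(k + 6)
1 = 1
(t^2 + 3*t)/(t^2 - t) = (t + 3)/(t - 1)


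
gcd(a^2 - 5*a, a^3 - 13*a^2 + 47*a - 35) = a - 5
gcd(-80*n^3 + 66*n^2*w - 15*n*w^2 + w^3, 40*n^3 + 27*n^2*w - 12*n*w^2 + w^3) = 40*n^2 - 13*n*w + w^2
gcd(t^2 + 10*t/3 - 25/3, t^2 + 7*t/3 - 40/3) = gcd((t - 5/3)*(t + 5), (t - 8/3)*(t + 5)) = t + 5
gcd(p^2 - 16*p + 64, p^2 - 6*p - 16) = p - 8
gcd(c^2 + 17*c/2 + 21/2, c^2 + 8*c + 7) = c + 7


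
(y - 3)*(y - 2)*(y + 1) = y^3 - 4*y^2 + y + 6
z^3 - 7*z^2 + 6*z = z*(z - 6)*(z - 1)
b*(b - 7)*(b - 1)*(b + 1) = b^4 - 7*b^3 - b^2 + 7*b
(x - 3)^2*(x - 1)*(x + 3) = x^4 - 4*x^3 - 6*x^2 + 36*x - 27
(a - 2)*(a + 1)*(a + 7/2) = a^3 + 5*a^2/2 - 11*a/2 - 7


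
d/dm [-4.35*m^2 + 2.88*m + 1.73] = 2.88 - 8.7*m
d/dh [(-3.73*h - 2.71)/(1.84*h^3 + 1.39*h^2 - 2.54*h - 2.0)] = (13.7264*h^3 + 20.1439*h^2 + 7.5338*h + 0.5766)/(3.3856*h^6 + 5.1152*h^5 - 7.4151*h^4 - 14.4212*h^3 + 0.8916*h^2 + 10.16*h + 4.0)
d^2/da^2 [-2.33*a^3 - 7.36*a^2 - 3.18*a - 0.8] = -13.98*a - 14.72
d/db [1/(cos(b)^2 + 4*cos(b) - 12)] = 2*(cos(b) + 2)*sin(b)/(cos(b)^2 + 4*cos(b) - 12)^2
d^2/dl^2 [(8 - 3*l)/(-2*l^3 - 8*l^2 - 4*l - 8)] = ((3*l - 8)*(3*l^2 + 8*l + 2)^2 - (9*l^2 + 24*l + (3*l - 8)*(3*l + 4) + 6)*(l^3 + 4*l^2 + 2*l + 4))/(l^3 + 4*l^2 + 2*l + 4)^3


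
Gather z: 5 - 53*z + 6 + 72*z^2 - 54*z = 72*z^2 - 107*z + 11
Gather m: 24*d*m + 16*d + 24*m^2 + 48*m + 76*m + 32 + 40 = 16*d + 24*m^2 + m*(24*d + 124) + 72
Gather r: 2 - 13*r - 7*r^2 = -7*r^2 - 13*r + 2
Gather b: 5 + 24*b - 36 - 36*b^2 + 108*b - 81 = -36*b^2 + 132*b - 112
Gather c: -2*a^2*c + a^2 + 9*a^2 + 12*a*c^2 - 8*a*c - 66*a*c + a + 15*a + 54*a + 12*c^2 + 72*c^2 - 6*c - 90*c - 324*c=10*a^2 + 70*a + c^2*(12*a + 84) + c*(-2*a^2 - 74*a - 420)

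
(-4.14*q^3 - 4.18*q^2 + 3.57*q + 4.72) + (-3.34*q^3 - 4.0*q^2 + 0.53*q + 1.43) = -7.48*q^3 - 8.18*q^2 + 4.1*q + 6.15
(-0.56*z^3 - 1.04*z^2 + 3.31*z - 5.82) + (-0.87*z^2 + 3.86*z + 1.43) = -0.56*z^3 - 1.91*z^2 + 7.17*z - 4.39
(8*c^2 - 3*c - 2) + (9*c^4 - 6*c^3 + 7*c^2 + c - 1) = 9*c^4 - 6*c^3 + 15*c^2 - 2*c - 3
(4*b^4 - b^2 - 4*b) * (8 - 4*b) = -16*b^5 + 32*b^4 + 4*b^3 + 8*b^2 - 32*b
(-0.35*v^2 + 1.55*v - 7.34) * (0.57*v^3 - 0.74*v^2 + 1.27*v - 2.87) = -0.1995*v^5 + 1.1425*v^4 - 5.7753*v^3 + 8.4046*v^2 - 13.7703*v + 21.0658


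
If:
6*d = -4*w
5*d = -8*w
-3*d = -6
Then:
No Solution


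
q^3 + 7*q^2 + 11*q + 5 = (q + 1)^2*(q + 5)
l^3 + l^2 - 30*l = l*(l - 5)*(l + 6)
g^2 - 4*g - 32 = (g - 8)*(g + 4)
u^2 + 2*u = u*(u + 2)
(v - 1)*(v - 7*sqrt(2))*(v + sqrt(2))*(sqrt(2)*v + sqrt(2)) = sqrt(2)*v^4 - 12*v^3 - 15*sqrt(2)*v^2 + 12*v + 14*sqrt(2)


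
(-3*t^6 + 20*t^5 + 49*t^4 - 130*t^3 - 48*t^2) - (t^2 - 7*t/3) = -3*t^6 + 20*t^5 + 49*t^4 - 130*t^3 - 49*t^2 + 7*t/3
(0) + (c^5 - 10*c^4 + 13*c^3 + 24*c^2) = c^5 - 10*c^4 + 13*c^3 + 24*c^2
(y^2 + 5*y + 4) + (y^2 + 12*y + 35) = 2*y^2 + 17*y + 39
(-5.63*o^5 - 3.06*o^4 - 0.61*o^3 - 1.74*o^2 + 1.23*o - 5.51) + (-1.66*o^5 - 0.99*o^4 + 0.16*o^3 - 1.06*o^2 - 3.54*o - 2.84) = -7.29*o^5 - 4.05*o^4 - 0.45*o^3 - 2.8*o^2 - 2.31*o - 8.35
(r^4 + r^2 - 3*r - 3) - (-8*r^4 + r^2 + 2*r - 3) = 9*r^4 - 5*r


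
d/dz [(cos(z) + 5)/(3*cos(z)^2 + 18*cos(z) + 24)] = (cos(z)^2 + 10*cos(z) + 22)*sin(z)/(3*(cos(z)^2 + 6*cos(z) + 8)^2)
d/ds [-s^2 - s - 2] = -2*s - 1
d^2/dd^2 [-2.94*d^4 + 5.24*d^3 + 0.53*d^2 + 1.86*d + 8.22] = -35.28*d^2 + 31.44*d + 1.06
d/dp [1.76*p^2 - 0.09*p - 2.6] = 3.52*p - 0.09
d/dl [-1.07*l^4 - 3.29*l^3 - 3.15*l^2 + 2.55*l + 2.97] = -4.28*l^3 - 9.87*l^2 - 6.3*l + 2.55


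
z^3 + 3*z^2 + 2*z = z*(z + 1)*(z + 2)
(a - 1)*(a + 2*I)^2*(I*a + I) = I*a^4 - 4*a^3 - 5*I*a^2 + 4*a + 4*I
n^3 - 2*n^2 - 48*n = n*(n - 8)*(n + 6)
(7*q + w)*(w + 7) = 7*q*w + 49*q + w^2 + 7*w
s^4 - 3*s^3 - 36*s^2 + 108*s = s*(s - 6)*(s - 3)*(s + 6)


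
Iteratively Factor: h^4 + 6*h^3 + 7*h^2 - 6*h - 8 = (h + 1)*(h^3 + 5*h^2 + 2*h - 8) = (h + 1)*(h + 4)*(h^2 + h - 2) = (h - 1)*(h + 1)*(h + 4)*(h + 2)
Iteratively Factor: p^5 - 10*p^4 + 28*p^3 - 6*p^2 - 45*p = (p + 1)*(p^4 - 11*p^3 + 39*p^2 - 45*p) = (p - 5)*(p + 1)*(p^3 - 6*p^2 + 9*p) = (p - 5)*(p - 3)*(p + 1)*(p^2 - 3*p) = (p - 5)*(p - 3)^2*(p + 1)*(p)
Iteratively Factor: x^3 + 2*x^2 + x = (x)*(x^2 + 2*x + 1) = x*(x + 1)*(x + 1)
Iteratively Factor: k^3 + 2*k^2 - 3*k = (k - 1)*(k^2 + 3*k) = (k - 1)*(k + 3)*(k)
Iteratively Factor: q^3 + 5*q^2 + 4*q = (q + 1)*(q^2 + 4*q) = q*(q + 1)*(q + 4)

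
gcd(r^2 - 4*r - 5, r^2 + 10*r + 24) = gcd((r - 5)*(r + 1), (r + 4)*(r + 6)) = 1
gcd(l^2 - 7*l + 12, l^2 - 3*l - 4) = l - 4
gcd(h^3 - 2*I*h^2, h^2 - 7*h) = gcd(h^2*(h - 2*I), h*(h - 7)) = h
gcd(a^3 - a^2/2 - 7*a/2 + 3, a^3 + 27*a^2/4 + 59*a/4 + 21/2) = a + 2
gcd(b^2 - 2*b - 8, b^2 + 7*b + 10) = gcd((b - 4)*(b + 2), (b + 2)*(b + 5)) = b + 2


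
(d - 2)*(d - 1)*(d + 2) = d^3 - d^2 - 4*d + 4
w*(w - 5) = w^2 - 5*w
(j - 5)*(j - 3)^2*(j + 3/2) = j^4 - 19*j^3/2 + 45*j^2/2 + 27*j/2 - 135/2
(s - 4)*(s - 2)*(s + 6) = s^3 - 28*s + 48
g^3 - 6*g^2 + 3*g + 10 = (g - 5)*(g - 2)*(g + 1)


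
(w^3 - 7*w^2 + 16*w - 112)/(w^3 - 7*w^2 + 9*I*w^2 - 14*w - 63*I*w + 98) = (w^2 + 16)/(w^2 + 9*I*w - 14)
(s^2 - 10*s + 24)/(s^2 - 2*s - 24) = (s - 4)/(s + 4)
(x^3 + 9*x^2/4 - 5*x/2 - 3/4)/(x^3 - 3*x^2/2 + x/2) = (4*x^2 + 13*x + 3)/(2*x*(2*x - 1))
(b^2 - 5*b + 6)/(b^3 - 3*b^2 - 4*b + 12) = 1/(b + 2)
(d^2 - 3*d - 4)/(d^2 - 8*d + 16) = (d + 1)/(d - 4)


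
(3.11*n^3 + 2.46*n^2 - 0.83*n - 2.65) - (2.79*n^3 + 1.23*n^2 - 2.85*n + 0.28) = 0.32*n^3 + 1.23*n^2 + 2.02*n - 2.93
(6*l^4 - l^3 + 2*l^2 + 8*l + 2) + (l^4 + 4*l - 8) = 7*l^4 - l^3 + 2*l^2 + 12*l - 6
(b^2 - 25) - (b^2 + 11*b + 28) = -11*b - 53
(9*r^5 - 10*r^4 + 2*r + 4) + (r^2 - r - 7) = 9*r^5 - 10*r^4 + r^2 + r - 3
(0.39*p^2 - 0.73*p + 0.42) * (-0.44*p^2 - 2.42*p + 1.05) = -0.1716*p^4 - 0.6226*p^3 + 1.9913*p^2 - 1.7829*p + 0.441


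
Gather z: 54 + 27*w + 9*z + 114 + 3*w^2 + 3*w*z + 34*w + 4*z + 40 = 3*w^2 + 61*w + z*(3*w + 13) + 208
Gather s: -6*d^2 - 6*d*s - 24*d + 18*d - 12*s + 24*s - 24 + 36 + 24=-6*d^2 - 6*d + s*(12 - 6*d) + 36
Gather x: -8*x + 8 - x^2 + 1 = -x^2 - 8*x + 9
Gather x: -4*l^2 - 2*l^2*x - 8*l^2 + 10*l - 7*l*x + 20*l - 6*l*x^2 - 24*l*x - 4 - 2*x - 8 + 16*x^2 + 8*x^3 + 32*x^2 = -12*l^2 + 30*l + 8*x^3 + x^2*(48 - 6*l) + x*(-2*l^2 - 31*l - 2) - 12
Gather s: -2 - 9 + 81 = 70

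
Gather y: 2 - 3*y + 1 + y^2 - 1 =y^2 - 3*y + 2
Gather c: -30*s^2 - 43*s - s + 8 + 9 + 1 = -30*s^2 - 44*s + 18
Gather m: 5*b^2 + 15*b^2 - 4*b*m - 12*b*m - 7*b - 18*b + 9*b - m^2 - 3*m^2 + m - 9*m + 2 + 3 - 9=20*b^2 - 16*b - 4*m^2 + m*(-16*b - 8) - 4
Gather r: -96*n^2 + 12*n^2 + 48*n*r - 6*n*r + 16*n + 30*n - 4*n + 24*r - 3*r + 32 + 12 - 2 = -84*n^2 + 42*n + r*(42*n + 21) + 42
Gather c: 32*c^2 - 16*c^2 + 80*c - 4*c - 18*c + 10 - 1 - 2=16*c^2 + 58*c + 7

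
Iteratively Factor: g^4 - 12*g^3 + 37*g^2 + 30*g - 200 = (g - 5)*(g^3 - 7*g^2 + 2*g + 40) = (g - 5)^2*(g^2 - 2*g - 8) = (g - 5)^2*(g + 2)*(g - 4)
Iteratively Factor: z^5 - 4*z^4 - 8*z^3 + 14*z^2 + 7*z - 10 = (z - 1)*(z^4 - 3*z^3 - 11*z^2 + 3*z + 10) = (z - 1)^2*(z^3 - 2*z^2 - 13*z - 10) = (z - 1)^2*(z + 2)*(z^2 - 4*z - 5) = (z - 1)^2*(z + 1)*(z + 2)*(z - 5)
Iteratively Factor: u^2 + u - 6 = (u - 2)*(u + 3)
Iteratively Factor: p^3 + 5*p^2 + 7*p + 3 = (p + 3)*(p^2 + 2*p + 1) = (p + 1)*(p + 3)*(p + 1)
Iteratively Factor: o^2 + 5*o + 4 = (o + 4)*(o + 1)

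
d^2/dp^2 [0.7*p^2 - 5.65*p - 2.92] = 1.40000000000000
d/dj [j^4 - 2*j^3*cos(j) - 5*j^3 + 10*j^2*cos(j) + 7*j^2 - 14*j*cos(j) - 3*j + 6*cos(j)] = 2*j^3*sin(j) + 4*j^3 - 10*j^2*sin(j) - 6*j^2*cos(j) - 15*j^2 + 14*j*sin(j) + 20*j*cos(j) + 14*j - 6*sin(j) - 14*cos(j) - 3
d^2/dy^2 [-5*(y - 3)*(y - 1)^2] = 50 - 30*y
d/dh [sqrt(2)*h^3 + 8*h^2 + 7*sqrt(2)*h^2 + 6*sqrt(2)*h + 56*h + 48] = 3*sqrt(2)*h^2 + 16*h + 14*sqrt(2)*h + 6*sqrt(2) + 56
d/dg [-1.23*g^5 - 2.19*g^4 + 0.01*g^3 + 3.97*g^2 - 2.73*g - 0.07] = -6.15*g^4 - 8.76*g^3 + 0.03*g^2 + 7.94*g - 2.73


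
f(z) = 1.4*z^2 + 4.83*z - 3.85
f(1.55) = 7.00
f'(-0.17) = 4.35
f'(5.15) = 19.25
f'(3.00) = 13.23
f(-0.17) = -4.63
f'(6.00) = 21.63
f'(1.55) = 9.17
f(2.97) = 22.84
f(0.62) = -0.32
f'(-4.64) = -8.16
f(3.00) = 23.24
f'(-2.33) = -1.69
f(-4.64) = 3.88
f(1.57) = 7.18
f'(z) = 2.8*z + 4.83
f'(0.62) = 6.57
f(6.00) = 75.53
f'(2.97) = 13.15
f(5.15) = 58.16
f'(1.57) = 9.23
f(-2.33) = -7.50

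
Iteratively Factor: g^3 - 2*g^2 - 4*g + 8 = (g - 2)*(g^2 - 4) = (g - 2)^2*(g + 2)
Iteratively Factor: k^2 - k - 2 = (k - 2)*(k + 1)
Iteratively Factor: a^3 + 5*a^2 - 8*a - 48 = (a + 4)*(a^2 + a - 12) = (a + 4)^2*(a - 3)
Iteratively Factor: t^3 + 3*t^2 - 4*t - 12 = (t - 2)*(t^2 + 5*t + 6) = (t - 2)*(t + 2)*(t + 3)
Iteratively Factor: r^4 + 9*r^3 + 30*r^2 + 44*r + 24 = (r + 2)*(r^3 + 7*r^2 + 16*r + 12) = (r + 2)^2*(r^2 + 5*r + 6) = (r + 2)^3*(r + 3)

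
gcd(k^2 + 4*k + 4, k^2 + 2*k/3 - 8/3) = k + 2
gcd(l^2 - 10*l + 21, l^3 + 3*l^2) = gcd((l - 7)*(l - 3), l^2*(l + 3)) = 1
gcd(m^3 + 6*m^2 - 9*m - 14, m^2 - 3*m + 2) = m - 2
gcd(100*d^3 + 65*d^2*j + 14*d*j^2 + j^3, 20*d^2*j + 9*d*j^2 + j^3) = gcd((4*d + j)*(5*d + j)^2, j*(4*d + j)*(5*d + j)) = 20*d^2 + 9*d*j + j^2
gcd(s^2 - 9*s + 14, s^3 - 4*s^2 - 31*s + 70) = s^2 - 9*s + 14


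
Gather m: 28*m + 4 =28*m + 4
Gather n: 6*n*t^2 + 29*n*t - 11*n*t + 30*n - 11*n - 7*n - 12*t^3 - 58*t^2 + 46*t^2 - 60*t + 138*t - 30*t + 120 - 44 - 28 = n*(6*t^2 + 18*t + 12) - 12*t^3 - 12*t^2 + 48*t + 48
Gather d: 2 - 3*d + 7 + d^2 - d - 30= d^2 - 4*d - 21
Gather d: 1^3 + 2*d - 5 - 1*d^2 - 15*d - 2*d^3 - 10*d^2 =-2*d^3 - 11*d^2 - 13*d - 4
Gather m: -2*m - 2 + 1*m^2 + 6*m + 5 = m^2 + 4*m + 3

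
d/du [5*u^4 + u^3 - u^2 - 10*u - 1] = 20*u^3 + 3*u^2 - 2*u - 10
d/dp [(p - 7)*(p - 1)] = 2*p - 8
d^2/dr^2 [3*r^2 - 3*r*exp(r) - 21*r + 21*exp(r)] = -3*r*exp(r) + 15*exp(r) + 6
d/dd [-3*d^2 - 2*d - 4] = -6*d - 2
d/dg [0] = 0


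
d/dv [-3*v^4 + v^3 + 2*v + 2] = -12*v^3 + 3*v^2 + 2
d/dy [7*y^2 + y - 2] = 14*y + 1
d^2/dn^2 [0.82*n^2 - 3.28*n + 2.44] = 1.64000000000000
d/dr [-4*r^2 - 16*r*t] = -8*r - 16*t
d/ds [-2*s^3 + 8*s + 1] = 8 - 6*s^2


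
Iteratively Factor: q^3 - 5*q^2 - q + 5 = (q + 1)*(q^2 - 6*q + 5) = (q - 1)*(q + 1)*(q - 5)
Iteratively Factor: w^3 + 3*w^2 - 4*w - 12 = (w + 3)*(w^2 - 4) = (w + 2)*(w + 3)*(w - 2)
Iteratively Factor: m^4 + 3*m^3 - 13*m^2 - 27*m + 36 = (m + 3)*(m^3 - 13*m + 12) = (m + 3)*(m + 4)*(m^2 - 4*m + 3) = (m - 1)*(m + 3)*(m + 4)*(m - 3)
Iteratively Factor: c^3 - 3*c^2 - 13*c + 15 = (c + 3)*(c^2 - 6*c + 5) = (c - 1)*(c + 3)*(c - 5)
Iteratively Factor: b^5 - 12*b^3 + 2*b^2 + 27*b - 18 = (b + 3)*(b^4 - 3*b^3 - 3*b^2 + 11*b - 6) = (b - 1)*(b + 3)*(b^3 - 2*b^2 - 5*b + 6) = (b - 1)*(b + 2)*(b + 3)*(b^2 - 4*b + 3) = (b - 3)*(b - 1)*(b + 2)*(b + 3)*(b - 1)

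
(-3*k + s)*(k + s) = -3*k^2 - 2*k*s + s^2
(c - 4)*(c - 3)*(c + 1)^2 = c^4 - 5*c^3 - c^2 + 17*c + 12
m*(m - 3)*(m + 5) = m^3 + 2*m^2 - 15*m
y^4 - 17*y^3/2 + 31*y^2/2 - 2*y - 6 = (y - 6)*(y - 2)*(y - 1)*(y + 1/2)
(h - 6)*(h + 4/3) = h^2 - 14*h/3 - 8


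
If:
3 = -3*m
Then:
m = -1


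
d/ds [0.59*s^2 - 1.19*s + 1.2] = 1.18*s - 1.19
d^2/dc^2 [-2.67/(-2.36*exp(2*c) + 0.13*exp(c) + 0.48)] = ((0.3471 - 25.2048*exp(c))*(-2.36*exp(2*c) + 0.13*exp(c) + 0.48) - 2.67*(4.72*exp(c) - 0.13)*(9.44*exp(c) - 0.26)*exp(c))*exp(c)/(-2.36*exp(2*c) + 0.13*exp(c) + 0.48)^3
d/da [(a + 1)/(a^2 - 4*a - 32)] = (a^2 - 4*a - 2*(a - 2)*(a + 1) - 32)/(-a^2 + 4*a + 32)^2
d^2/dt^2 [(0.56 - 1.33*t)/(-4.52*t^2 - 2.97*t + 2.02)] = ((1.33*t - 0.56)*(9.04*t + 2.97)*(18.08*t + 5.94) - (36.0696*t + 2.8378)*(4.52*t^2 + 2.97*t - 2.02))/(4.52*t^2 + 2.97*t - 2.02)^3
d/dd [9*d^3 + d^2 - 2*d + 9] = 27*d^2 + 2*d - 2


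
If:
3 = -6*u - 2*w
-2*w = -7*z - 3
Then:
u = -7*z/6 - 1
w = 7*z/2 + 3/2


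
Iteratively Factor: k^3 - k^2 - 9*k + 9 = (k - 3)*(k^2 + 2*k - 3) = (k - 3)*(k - 1)*(k + 3)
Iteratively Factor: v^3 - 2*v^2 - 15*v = (v - 5)*(v^2 + 3*v) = v*(v - 5)*(v + 3)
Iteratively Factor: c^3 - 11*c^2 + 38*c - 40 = (c - 2)*(c^2 - 9*c + 20) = (c - 4)*(c - 2)*(c - 5)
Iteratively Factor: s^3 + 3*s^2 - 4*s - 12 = (s + 2)*(s^2 + s - 6) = (s - 2)*(s + 2)*(s + 3)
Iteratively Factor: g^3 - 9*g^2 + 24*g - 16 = (g - 4)*(g^2 - 5*g + 4) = (g - 4)^2*(g - 1)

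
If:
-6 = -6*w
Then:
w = 1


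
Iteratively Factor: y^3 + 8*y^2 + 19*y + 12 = (y + 1)*(y^2 + 7*y + 12) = (y + 1)*(y + 3)*(y + 4)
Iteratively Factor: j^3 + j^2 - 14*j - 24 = (j - 4)*(j^2 + 5*j + 6) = (j - 4)*(j + 2)*(j + 3)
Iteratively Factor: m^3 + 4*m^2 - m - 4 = (m + 1)*(m^2 + 3*m - 4) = (m + 1)*(m + 4)*(m - 1)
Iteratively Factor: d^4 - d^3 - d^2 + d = (d - 1)*(d^3 - d) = (d - 1)*(d + 1)*(d^2 - d) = (d - 1)^2*(d + 1)*(d)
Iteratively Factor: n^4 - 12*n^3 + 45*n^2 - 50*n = (n - 5)*(n^3 - 7*n^2 + 10*n) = n*(n - 5)*(n^2 - 7*n + 10) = n*(n - 5)*(n - 2)*(n - 5)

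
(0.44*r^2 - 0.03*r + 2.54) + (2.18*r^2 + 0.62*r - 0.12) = 2.62*r^2 + 0.59*r + 2.42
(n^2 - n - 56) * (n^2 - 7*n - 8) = n^4 - 8*n^3 - 57*n^2 + 400*n + 448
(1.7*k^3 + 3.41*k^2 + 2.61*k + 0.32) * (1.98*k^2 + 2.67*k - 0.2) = 3.366*k^5 + 11.2908*k^4 + 13.9325*k^3 + 6.9203*k^2 + 0.3324*k - 0.064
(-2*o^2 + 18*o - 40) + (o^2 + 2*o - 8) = -o^2 + 20*o - 48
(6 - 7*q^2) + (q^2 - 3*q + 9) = -6*q^2 - 3*q + 15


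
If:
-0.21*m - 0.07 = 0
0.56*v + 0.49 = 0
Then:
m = -0.33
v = -0.88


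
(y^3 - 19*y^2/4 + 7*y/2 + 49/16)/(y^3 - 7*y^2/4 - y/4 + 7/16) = (2*y - 7)/(2*y - 1)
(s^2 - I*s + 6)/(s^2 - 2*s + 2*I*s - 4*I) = (s - 3*I)/(s - 2)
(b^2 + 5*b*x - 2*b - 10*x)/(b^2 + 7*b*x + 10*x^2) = (b - 2)/(b + 2*x)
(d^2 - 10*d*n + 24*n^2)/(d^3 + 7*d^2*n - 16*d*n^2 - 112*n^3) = (d - 6*n)/(d^2 + 11*d*n + 28*n^2)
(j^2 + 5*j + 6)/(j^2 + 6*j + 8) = (j + 3)/(j + 4)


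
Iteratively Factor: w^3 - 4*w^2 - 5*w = (w)*(w^2 - 4*w - 5) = w*(w - 5)*(w + 1)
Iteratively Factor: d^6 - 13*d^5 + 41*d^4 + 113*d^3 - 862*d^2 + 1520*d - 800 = (d - 1)*(d^5 - 12*d^4 + 29*d^3 + 142*d^2 - 720*d + 800) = (d - 5)*(d - 1)*(d^4 - 7*d^3 - 6*d^2 + 112*d - 160) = (d - 5)*(d - 4)*(d - 1)*(d^3 - 3*d^2 - 18*d + 40) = (d - 5)^2*(d - 4)*(d - 1)*(d^2 + 2*d - 8) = (d - 5)^2*(d - 4)*(d - 1)*(d + 4)*(d - 2)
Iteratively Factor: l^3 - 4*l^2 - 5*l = (l - 5)*(l^2 + l) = (l - 5)*(l + 1)*(l)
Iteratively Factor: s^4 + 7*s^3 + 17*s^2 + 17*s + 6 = (s + 2)*(s^3 + 5*s^2 + 7*s + 3) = (s + 1)*(s + 2)*(s^2 + 4*s + 3) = (s + 1)*(s + 2)*(s + 3)*(s + 1)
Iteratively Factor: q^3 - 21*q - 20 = (q + 1)*(q^2 - q - 20) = (q - 5)*(q + 1)*(q + 4)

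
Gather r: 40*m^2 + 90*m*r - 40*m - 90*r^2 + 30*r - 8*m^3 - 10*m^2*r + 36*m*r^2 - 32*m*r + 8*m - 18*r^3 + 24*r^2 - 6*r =-8*m^3 + 40*m^2 - 32*m - 18*r^3 + r^2*(36*m - 66) + r*(-10*m^2 + 58*m + 24)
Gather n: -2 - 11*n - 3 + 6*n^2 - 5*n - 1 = 6*n^2 - 16*n - 6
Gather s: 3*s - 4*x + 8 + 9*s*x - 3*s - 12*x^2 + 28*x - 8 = 9*s*x - 12*x^2 + 24*x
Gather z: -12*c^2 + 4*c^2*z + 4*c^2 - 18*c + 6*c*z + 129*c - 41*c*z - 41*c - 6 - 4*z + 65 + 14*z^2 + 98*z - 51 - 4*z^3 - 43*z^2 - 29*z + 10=-8*c^2 + 70*c - 4*z^3 - 29*z^2 + z*(4*c^2 - 35*c + 65) + 18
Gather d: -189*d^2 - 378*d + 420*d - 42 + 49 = -189*d^2 + 42*d + 7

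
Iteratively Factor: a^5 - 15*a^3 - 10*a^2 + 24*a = (a + 2)*(a^4 - 2*a^3 - 11*a^2 + 12*a) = (a - 4)*(a + 2)*(a^3 + 2*a^2 - 3*a) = (a - 4)*(a - 1)*(a + 2)*(a^2 + 3*a) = (a - 4)*(a - 1)*(a + 2)*(a + 3)*(a)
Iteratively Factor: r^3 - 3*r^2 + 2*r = (r - 1)*(r^2 - 2*r) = r*(r - 1)*(r - 2)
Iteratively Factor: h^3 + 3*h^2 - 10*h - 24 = (h - 3)*(h^2 + 6*h + 8) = (h - 3)*(h + 4)*(h + 2)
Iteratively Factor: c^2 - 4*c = (c)*(c - 4)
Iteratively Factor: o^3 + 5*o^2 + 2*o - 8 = (o + 2)*(o^2 + 3*o - 4) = (o + 2)*(o + 4)*(o - 1)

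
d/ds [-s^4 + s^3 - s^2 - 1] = s*(-4*s^2 + 3*s - 2)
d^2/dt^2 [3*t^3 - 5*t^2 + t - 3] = 18*t - 10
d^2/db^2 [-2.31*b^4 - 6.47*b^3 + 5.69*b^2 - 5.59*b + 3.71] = -27.72*b^2 - 38.82*b + 11.38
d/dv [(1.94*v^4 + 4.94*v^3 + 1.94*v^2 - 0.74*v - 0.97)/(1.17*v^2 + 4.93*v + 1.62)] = (4.5396*v^5 + 34.4724*v^4 + 61.2796*v^3 + 34.4384*v^2 + 8.5554*v + 3.5833)/(1.3689*v^4 + 11.5362*v^3 + 28.0957*v^2 + 15.9732*v + 2.6244)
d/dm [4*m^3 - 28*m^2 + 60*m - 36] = 12*m^2 - 56*m + 60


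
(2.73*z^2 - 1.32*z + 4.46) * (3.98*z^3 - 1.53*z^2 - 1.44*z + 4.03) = 10.8654*z^5 - 9.4305*z^4 + 15.8392*z^3 + 6.0789*z^2 - 11.742*z + 17.9738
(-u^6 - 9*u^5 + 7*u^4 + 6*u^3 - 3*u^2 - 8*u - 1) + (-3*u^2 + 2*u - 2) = -u^6 - 9*u^5 + 7*u^4 + 6*u^3 - 6*u^2 - 6*u - 3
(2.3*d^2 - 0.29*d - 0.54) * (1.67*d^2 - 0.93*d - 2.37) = 3.841*d^4 - 2.6233*d^3 - 6.0831*d^2 + 1.1895*d + 1.2798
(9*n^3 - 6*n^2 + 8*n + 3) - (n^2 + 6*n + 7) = 9*n^3 - 7*n^2 + 2*n - 4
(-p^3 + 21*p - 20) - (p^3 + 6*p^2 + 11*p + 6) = -2*p^3 - 6*p^2 + 10*p - 26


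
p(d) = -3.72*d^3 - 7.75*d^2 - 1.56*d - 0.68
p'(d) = -11.16*d^2 - 15.5*d - 1.56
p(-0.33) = -0.88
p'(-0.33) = 2.34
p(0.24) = -1.55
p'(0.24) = -5.92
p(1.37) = -26.93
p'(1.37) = -43.74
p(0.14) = -1.06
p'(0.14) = -3.95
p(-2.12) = 3.24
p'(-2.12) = -18.86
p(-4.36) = 167.12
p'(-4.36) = -146.13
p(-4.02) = 122.02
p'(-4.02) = -119.60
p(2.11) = -73.42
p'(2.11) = -83.95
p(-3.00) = 34.69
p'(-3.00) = -55.50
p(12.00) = -7563.56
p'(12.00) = -1794.60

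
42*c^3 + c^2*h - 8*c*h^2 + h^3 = (-7*c + h)*(-3*c + h)*(2*c + h)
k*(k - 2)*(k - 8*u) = k^3 - 8*k^2*u - 2*k^2 + 16*k*u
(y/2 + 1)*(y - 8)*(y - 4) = y^3/2 - 5*y^2 + 4*y + 32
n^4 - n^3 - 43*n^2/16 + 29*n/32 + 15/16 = (n - 2)*(n - 3/4)*(n + 1/2)*(n + 5/4)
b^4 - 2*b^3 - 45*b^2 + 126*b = b*(b - 6)*(b - 3)*(b + 7)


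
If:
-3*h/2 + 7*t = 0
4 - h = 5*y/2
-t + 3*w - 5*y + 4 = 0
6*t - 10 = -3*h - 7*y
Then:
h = -21/26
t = -9/52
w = 283/156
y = 25/13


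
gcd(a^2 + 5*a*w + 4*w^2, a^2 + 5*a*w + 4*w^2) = a^2 + 5*a*w + 4*w^2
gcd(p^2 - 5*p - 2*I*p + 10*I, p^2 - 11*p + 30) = p - 5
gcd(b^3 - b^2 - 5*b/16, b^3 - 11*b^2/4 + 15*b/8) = b^2 - 5*b/4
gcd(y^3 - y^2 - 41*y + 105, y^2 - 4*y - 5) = y - 5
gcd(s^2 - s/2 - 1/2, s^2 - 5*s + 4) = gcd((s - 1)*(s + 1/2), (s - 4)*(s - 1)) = s - 1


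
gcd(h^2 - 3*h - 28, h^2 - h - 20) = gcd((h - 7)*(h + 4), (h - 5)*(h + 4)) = h + 4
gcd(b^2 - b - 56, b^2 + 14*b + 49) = b + 7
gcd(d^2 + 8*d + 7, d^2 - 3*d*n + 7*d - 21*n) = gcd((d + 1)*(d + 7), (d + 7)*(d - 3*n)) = d + 7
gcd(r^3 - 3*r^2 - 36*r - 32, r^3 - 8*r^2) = r - 8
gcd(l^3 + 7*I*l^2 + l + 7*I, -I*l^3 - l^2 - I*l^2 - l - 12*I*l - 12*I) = 1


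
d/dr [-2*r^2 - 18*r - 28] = -4*r - 18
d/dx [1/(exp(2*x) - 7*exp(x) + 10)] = (7 - 2*exp(x))*exp(x)/(exp(2*x) - 7*exp(x) + 10)^2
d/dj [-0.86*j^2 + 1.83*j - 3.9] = 1.83 - 1.72*j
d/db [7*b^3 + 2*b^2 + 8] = b*(21*b + 4)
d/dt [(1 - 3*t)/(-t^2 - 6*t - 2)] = (-3*t^2 + 2*t + 12)/(t^4 + 12*t^3 + 40*t^2 + 24*t + 4)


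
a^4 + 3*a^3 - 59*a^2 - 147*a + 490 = (a - 7)*(a - 2)*(a + 5)*(a + 7)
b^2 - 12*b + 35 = (b - 7)*(b - 5)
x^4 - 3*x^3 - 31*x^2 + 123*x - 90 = (x - 5)*(x - 3)*(x - 1)*(x + 6)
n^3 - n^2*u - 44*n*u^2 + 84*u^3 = (n - 6*u)*(n - 2*u)*(n + 7*u)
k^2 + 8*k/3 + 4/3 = (k + 2/3)*(k + 2)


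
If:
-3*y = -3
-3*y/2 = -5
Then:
No Solution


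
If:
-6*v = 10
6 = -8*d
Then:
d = -3/4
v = -5/3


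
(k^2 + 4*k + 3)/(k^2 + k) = (k + 3)/k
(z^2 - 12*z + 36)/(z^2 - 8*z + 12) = (z - 6)/(z - 2)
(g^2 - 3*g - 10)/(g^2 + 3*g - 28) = (g^2 - 3*g - 10)/(g^2 + 3*g - 28)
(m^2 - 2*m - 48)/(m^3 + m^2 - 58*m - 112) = (m + 6)/(m^2 + 9*m + 14)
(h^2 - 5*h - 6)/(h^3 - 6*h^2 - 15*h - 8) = (h - 6)/(h^2 - 7*h - 8)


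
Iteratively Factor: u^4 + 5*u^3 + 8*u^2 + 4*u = (u)*(u^3 + 5*u^2 + 8*u + 4) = u*(u + 2)*(u^2 + 3*u + 2) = u*(u + 1)*(u + 2)*(u + 2)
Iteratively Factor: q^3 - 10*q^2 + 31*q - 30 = (q - 2)*(q^2 - 8*q + 15) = (q - 5)*(q - 2)*(q - 3)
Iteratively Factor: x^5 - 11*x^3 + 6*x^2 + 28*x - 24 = (x + 3)*(x^4 - 3*x^3 - 2*x^2 + 12*x - 8) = (x + 2)*(x + 3)*(x^3 - 5*x^2 + 8*x - 4) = (x - 2)*(x + 2)*(x + 3)*(x^2 - 3*x + 2) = (x - 2)*(x - 1)*(x + 2)*(x + 3)*(x - 2)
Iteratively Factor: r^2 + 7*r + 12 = (r + 4)*(r + 3)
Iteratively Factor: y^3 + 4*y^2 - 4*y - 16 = (y + 4)*(y^2 - 4) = (y + 2)*(y + 4)*(y - 2)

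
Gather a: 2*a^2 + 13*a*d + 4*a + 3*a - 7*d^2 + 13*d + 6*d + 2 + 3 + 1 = 2*a^2 + a*(13*d + 7) - 7*d^2 + 19*d + 6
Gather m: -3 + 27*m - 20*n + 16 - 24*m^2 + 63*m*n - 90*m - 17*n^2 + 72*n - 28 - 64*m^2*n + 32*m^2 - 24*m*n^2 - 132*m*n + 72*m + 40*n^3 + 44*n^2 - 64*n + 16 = m^2*(8 - 64*n) + m*(-24*n^2 - 69*n + 9) + 40*n^3 + 27*n^2 - 12*n + 1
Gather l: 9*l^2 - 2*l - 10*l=9*l^2 - 12*l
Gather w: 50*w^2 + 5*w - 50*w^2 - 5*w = 0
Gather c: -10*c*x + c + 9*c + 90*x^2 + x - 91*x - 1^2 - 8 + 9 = c*(10 - 10*x) + 90*x^2 - 90*x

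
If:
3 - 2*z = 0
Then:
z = 3/2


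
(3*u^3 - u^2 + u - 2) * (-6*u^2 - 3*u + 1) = -18*u^5 - 3*u^4 + 8*u^2 + 7*u - 2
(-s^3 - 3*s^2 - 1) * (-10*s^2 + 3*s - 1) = 10*s^5 + 27*s^4 - 8*s^3 + 13*s^2 - 3*s + 1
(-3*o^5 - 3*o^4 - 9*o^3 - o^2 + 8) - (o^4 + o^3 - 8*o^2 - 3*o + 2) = -3*o^5 - 4*o^4 - 10*o^3 + 7*o^2 + 3*o + 6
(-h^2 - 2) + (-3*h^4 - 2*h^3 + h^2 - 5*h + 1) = -3*h^4 - 2*h^3 - 5*h - 1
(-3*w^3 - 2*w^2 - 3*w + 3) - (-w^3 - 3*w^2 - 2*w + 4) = -2*w^3 + w^2 - w - 1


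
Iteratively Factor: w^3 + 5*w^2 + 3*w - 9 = (w + 3)*(w^2 + 2*w - 3) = (w + 3)^2*(w - 1)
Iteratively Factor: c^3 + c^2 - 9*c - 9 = (c + 3)*(c^2 - 2*c - 3) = (c - 3)*(c + 3)*(c + 1)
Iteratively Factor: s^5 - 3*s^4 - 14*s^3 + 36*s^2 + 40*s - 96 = (s - 2)*(s^4 - s^3 - 16*s^2 + 4*s + 48) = (s - 4)*(s - 2)*(s^3 + 3*s^2 - 4*s - 12) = (s - 4)*(s - 2)^2*(s^2 + 5*s + 6) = (s - 4)*(s - 2)^2*(s + 3)*(s + 2)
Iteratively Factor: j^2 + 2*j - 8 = (j - 2)*(j + 4)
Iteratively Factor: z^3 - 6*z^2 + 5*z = (z - 5)*(z^2 - z) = (z - 5)*(z - 1)*(z)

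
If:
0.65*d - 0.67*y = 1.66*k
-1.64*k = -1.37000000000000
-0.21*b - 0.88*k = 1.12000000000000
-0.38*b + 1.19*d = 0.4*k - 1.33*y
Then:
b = -8.83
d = -0.11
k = 0.84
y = -2.18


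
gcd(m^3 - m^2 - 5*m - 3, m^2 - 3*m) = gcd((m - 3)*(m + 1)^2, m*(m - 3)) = m - 3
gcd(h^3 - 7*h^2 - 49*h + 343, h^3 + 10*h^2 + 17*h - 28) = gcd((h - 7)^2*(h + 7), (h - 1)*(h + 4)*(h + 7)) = h + 7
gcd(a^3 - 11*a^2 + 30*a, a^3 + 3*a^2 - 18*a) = a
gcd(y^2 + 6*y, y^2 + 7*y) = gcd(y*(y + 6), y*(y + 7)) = y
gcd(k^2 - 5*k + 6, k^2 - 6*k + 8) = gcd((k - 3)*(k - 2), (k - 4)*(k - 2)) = k - 2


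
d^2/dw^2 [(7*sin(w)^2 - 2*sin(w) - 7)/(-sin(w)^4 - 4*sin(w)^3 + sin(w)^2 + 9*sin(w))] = (28*sin(w)^7 + 66*sin(w)^6 - 102*sin(w)^5 - 65*sin(w)^4 + 480*sin(w)^3 + 156*sin(w)^2 + 827*sin(w) - 615 - 2037/sin(w) + 378/sin(w)^2 + 1134/sin(w)^3)/(sin(w)^3 + 4*sin(w)^2 - sin(w) - 9)^3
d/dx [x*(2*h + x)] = 2*h + 2*x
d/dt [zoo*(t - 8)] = zoo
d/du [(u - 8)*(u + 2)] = 2*u - 6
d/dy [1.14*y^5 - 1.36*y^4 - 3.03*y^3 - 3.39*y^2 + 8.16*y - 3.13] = 5.7*y^4 - 5.44*y^3 - 9.09*y^2 - 6.78*y + 8.16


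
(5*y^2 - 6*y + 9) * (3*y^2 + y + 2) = 15*y^4 - 13*y^3 + 31*y^2 - 3*y + 18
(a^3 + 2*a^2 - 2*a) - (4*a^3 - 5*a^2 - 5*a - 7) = -3*a^3 + 7*a^2 + 3*a + 7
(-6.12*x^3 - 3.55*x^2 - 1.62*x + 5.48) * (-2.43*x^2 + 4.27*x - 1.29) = 14.8716*x^5 - 17.5059*x^4 - 3.3271*x^3 - 15.6543*x^2 + 25.4894*x - 7.0692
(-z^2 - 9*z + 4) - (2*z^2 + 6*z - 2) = -3*z^2 - 15*z + 6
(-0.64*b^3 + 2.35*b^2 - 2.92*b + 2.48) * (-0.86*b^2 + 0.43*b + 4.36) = 0.5504*b^5 - 2.2962*b^4 + 0.7313*b^3 + 6.8576*b^2 - 11.6648*b + 10.8128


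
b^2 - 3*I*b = b*(b - 3*I)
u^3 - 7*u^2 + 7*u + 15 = (u - 5)*(u - 3)*(u + 1)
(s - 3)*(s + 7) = s^2 + 4*s - 21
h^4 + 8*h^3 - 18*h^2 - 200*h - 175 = (h - 5)*(h + 1)*(h + 5)*(h + 7)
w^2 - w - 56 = (w - 8)*(w + 7)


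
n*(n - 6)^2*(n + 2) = n^4 - 10*n^3 + 12*n^2 + 72*n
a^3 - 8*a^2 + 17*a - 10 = (a - 5)*(a - 2)*(a - 1)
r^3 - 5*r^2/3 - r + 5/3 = (r - 5/3)*(r - 1)*(r + 1)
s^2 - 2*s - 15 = (s - 5)*(s + 3)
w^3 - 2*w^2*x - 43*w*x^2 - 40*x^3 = (w - 8*x)*(w + x)*(w + 5*x)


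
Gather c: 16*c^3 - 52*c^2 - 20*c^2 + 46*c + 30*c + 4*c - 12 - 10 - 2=16*c^3 - 72*c^2 + 80*c - 24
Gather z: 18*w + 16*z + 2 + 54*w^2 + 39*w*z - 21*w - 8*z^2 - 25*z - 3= 54*w^2 - 3*w - 8*z^2 + z*(39*w - 9) - 1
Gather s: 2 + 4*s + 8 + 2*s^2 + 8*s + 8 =2*s^2 + 12*s + 18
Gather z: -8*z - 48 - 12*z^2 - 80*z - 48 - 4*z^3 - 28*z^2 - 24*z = -4*z^3 - 40*z^2 - 112*z - 96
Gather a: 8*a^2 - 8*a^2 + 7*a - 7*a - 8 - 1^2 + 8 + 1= 0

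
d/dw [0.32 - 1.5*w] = -1.50000000000000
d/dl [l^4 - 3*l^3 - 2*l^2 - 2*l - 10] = 4*l^3 - 9*l^2 - 4*l - 2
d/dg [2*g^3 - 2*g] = 6*g^2 - 2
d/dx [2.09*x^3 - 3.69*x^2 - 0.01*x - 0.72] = 6.27*x^2 - 7.38*x - 0.01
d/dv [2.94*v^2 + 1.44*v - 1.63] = 5.88*v + 1.44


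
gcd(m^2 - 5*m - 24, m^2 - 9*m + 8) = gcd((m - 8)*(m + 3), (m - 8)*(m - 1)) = m - 8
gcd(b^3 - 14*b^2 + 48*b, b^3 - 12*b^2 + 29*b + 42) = b - 6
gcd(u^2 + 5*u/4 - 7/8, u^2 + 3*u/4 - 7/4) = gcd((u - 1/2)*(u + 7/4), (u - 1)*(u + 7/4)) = u + 7/4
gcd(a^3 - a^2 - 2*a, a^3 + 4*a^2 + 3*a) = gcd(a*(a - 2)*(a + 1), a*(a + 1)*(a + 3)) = a^2 + a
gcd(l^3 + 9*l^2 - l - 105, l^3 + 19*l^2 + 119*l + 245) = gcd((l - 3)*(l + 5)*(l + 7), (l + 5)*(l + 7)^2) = l^2 + 12*l + 35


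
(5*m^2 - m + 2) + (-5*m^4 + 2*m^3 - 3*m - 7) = -5*m^4 + 2*m^3 + 5*m^2 - 4*m - 5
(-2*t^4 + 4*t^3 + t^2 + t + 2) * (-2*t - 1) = 4*t^5 - 6*t^4 - 6*t^3 - 3*t^2 - 5*t - 2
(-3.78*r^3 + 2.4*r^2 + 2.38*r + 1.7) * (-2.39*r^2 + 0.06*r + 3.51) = 9.0342*r^5 - 5.9628*r^4 - 18.812*r^3 + 4.5038*r^2 + 8.4558*r + 5.967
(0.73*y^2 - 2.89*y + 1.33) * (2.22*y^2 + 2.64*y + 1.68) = 1.6206*y^4 - 4.4886*y^3 - 3.4506*y^2 - 1.344*y + 2.2344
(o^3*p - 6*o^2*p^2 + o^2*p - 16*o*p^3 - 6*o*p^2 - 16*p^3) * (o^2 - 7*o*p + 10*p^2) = o^5*p - 13*o^4*p^2 + o^4*p + 36*o^3*p^3 - 13*o^3*p^2 + 52*o^2*p^4 + 36*o^2*p^3 - 160*o*p^5 + 52*o*p^4 - 160*p^5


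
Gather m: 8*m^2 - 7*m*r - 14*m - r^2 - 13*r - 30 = 8*m^2 + m*(-7*r - 14) - r^2 - 13*r - 30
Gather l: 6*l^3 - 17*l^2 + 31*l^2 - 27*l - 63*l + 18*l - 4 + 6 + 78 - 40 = 6*l^3 + 14*l^2 - 72*l + 40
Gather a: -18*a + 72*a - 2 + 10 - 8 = 54*a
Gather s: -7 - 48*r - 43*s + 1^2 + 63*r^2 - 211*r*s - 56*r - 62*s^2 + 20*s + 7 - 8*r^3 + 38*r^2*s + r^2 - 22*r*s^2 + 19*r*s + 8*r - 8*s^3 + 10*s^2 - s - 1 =-8*r^3 + 64*r^2 - 96*r - 8*s^3 + s^2*(-22*r - 52) + s*(38*r^2 - 192*r - 24)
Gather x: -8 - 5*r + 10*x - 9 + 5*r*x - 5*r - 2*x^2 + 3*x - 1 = -10*r - 2*x^2 + x*(5*r + 13) - 18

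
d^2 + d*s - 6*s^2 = (d - 2*s)*(d + 3*s)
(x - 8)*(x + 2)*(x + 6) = x^3 - 52*x - 96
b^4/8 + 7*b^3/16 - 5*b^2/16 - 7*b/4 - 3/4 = (b/4 + 1/2)*(b/2 + 1/4)*(b - 2)*(b + 3)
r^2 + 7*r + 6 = (r + 1)*(r + 6)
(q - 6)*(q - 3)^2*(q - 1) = q^4 - 13*q^3 + 57*q^2 - 99*q + 54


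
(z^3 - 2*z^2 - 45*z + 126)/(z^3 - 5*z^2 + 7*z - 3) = (z^2 + z - 42)/(z^2 - 2*z + 1)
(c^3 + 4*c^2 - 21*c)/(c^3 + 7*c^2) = (c - 3)/c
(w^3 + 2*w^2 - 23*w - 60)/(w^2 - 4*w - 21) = (w^2 - w - 20)/(w - 7)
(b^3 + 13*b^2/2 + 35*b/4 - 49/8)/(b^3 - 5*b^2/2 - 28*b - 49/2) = (b^2 + 3*b - 7/4)/(b^2 - 6*b - 7)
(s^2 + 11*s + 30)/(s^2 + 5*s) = (s + 6)/s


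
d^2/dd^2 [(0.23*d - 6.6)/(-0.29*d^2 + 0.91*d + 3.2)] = ((0.23*d - 6.6)*(0.58*d - 0.91)*(1.16*d - 1.82) + (0.4002*d - 4.2466)*(-0.29*d^2 + 0.91*d + 3.2))/(-0.29*d^2 + 0.91*d + 3.2)^3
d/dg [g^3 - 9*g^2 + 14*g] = 3*g^2 - 18*g + 14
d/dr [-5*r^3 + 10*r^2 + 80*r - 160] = -15*r^2 + 20*r + 80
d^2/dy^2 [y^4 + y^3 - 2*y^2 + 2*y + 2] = 12*y^2 + 6*y - 4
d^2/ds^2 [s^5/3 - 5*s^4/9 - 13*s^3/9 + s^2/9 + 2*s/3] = 20*s^3/3 - 20*s^2/3 - 26*s/3 + 2/9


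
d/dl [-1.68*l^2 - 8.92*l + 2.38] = -3.36*l - 8.92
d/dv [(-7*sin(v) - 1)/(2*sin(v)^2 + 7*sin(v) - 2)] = (4*sin(v) - 14*cos(v)^2 + 35)*cos(v)/(7*sin(v) - 2*cos(v)^2)^2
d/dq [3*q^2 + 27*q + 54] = 6*q + 27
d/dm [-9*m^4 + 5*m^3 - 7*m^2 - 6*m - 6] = -36*m^3 + 15*m^2 - 14*m - 6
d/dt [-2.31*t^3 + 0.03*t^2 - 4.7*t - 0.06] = -6.93*t^2 + 0.06*t - 4.7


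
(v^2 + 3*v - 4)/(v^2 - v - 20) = (v - 1)/(v - 5)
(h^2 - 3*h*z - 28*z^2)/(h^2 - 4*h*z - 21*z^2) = (h + 4*z)/(h + 3*z)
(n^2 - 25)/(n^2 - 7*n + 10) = (n + 5)/(n - 2)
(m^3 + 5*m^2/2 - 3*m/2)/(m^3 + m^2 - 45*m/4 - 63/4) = 2*m*(2*m - 1)/(4*m^2 - 8*m - 21)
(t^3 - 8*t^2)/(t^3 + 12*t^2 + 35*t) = t*(t - 8)/(t^2 + 12*t + 35)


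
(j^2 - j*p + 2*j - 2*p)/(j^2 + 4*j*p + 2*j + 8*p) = (j - p)/(j + 4*p)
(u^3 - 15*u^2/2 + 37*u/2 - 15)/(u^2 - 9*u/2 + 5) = u - 3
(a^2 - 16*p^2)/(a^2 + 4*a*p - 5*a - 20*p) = (a - 4*p)/(a - 5)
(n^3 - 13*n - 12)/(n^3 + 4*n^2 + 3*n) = (n - 4)/n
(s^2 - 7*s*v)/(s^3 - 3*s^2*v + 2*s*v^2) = (s - 7*v)/(s^2 - 3*s*v + 2*v^2)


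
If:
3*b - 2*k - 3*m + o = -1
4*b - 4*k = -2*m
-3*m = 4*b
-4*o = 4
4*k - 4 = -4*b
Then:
No Solution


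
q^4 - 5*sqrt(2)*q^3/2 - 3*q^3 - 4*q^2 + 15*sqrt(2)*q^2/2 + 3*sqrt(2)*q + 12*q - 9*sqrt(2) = (q - 3)*(q - 3*sqrt(2))*(q - sqrt(2)/2)*(q + sqrt(2))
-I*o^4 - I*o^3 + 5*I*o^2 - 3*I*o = o*(o - 1)*(o + 3)*(-I*o + I)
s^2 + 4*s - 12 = (s - 2)*(s + 6)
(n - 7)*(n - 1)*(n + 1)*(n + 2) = n^4 - 5*n^3 - 15*n^2 + 5*n + 14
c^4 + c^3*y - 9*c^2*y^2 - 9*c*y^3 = c*(c - 3*y)*(c + y)*(c + 3*y)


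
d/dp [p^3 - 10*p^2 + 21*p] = 3*p^2 - 20*p + 21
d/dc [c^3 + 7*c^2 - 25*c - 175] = 3*c^2 + 14*c - 25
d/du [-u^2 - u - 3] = -2*u - 1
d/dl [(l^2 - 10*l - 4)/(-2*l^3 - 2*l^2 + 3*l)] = (2*l^4 - 40*l^3 - 41*l^2 - 16*l + 12)/(l^2*(4*l^4 + 8*l^3 - 8*l^2 - 12*l + 9))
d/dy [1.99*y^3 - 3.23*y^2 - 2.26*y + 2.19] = 5.97*y^2 - 6.46*y - 2.26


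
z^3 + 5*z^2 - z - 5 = (z - 1)*(z + 1)*(z + 5)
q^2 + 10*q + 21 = (q + 3)*(q + 7)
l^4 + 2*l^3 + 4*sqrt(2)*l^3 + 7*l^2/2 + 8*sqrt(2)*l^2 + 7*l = l*(l + 2)*(l + sqrt(2)/2)*(l + 7*sqrt(2)/2)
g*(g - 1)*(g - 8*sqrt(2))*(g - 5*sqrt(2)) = g^4 - 13*sqrt(2)*g^3 - g^3 + 13*sqrt(2)*g^2 + 80*g^2 - 80*g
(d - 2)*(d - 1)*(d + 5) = d^3 + 2*d^2 - 13*d + 10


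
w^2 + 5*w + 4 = (w + 1)*(w + 4)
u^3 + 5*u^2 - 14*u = u*(u - 2)*(u + 7)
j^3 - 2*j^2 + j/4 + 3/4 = (j - 3/2)*(j - 1)*(j + 1/2)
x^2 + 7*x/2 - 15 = (x - 5/2)*(x + 6)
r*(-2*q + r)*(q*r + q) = -2*q^2*r^2 - 2*q^2*r + q*r^3 + q*r^2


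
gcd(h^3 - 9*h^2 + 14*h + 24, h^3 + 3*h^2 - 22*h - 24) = h^2 - 3*h - 4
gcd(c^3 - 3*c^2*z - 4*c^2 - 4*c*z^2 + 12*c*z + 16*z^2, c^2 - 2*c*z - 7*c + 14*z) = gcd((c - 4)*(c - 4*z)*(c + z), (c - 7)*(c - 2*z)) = 1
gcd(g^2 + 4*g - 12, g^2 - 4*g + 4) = g - 2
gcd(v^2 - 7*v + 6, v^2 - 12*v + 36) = v - 6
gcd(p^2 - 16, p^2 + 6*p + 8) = p + 4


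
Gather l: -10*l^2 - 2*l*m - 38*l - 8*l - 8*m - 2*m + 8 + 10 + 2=-10*l^2 + l*(-2*m - 46) - 10*m + 20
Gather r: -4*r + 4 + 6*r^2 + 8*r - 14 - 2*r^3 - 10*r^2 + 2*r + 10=-2*r^3 - 4*r^2 + 6*r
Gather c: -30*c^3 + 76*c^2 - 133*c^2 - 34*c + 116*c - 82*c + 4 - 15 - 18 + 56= -30*c^3 - 57*c^2 + 27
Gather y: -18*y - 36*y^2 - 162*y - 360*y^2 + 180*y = -396*y^2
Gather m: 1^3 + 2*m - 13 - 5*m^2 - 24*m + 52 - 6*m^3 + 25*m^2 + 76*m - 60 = -6*m^3 + 20*m^2 + 54*m - 20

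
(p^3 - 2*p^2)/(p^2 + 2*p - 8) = p^2/(p + 4)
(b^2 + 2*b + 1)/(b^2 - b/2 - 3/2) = 2*(b + 1)/(2*b - 3)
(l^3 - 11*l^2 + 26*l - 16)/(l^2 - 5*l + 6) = (l^2 - 9*l + 8)/(l - 3)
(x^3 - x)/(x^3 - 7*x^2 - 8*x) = (x - 1)/(x - 8)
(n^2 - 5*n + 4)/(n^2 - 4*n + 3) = (n - 4)/(n - 3)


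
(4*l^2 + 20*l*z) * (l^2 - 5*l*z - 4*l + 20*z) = 4*l^4 - 16*l^3 - 100*l^2*z^2 + 400*l*z^2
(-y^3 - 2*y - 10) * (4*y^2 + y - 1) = -4*y^5 - y^4 - 7*y^3 - 42*y^2 - 8*y + 10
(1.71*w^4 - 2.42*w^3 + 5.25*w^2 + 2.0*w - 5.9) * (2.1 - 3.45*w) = -5.8995*w^5 + 11.94*w^4 - 23.1945*w^3 + 4.125*w^2 + 24.555*w - 12.39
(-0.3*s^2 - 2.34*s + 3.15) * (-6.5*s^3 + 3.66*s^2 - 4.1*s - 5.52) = 1.95*s^5 + 14.112*s^4 - 27.8094*s^3 + 22.779*s^2 + 0.00179999999999936*s - 17.388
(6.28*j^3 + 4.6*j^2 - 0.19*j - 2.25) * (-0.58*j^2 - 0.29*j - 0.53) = -3.6424*j^5 - 4.4892*j^4 - 4.5522*j^3 - 1.0779*j^2 + 0.7532*j + 1.1925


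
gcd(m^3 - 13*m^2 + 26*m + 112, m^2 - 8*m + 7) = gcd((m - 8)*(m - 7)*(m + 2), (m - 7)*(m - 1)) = m - 7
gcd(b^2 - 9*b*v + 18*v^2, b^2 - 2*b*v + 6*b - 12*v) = 1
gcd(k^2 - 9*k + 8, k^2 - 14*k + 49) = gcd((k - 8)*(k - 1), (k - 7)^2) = 1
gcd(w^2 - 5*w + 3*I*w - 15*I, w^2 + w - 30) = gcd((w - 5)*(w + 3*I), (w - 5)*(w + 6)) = w - 5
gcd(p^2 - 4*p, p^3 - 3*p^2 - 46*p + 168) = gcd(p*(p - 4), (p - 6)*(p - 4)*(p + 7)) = p - 4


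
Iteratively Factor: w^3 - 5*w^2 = (w)*(w^2 - 5*w) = w*(w - 5)*(w)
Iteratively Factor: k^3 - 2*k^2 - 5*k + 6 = (k + 2)*(k^2 - 4*k + 3) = (k - 1)*(k + 2)*(k - 3)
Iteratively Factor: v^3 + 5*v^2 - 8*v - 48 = (v + 4)*(v^2 + v - 12) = (v + 4)^2*(v - 3)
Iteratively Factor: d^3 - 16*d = (d - 4)*(d^2 + 4*d) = (d - 4)*(d + 4)*(d)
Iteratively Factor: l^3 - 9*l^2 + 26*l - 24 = (l - 2)*(l^2 - 7*l + 12) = (l - 3)*(l - 2)*(l - 4)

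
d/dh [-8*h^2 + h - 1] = 1 - 16*h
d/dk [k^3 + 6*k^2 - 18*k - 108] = 3*k^2 + 12*k - 18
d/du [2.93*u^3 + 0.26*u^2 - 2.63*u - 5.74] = 8.79*u^2 + 0.52*u - 2.63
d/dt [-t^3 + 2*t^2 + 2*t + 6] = -3*t^2 + 4*t + 2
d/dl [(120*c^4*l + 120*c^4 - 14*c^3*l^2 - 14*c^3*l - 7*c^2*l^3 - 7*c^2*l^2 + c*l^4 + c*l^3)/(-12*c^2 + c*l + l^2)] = c*(-90*c^3 + 66*c^2*l + 3*c^2 - 20*c*l^2 - 6*c*l + 2*l^3 + l^2)/(9*c^2 - 6*c*l + l^2)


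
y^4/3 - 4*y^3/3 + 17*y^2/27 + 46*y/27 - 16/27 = (y/3 + 1/3)*(y - 8/3)*(y - 2)*(y - 1/3)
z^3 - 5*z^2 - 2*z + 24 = (z - 4)*(z - 3)*(z + 2)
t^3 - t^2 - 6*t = t*(t - 3)*(t + 2)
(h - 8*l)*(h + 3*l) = h^2 - 5*h*l - 24*l^2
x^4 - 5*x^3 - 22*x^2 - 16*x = x*(x - 8)*(x + 1)*(x + 2)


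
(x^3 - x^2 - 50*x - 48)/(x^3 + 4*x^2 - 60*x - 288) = (x + 1)/(x + 6)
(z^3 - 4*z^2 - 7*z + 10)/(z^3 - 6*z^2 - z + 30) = (z - 1)/(z - 3)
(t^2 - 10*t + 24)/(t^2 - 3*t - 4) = (t - 6)/(t + 1)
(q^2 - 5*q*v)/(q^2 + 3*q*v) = (q - 5*v)/(q + 3*v)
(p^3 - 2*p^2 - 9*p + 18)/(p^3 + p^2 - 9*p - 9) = (p - 2)/(p + 1)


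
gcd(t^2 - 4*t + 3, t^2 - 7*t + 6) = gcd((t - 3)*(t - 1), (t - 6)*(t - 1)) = t - 1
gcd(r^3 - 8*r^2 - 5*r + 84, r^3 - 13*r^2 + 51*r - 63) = r - 7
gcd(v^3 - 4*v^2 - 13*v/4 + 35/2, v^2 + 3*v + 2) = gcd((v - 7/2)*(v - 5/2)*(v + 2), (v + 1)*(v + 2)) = v + 2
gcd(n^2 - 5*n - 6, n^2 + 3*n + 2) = n + 1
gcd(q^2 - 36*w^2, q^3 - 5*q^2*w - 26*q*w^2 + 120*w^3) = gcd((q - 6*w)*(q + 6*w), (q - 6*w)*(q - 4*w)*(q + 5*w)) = q - 6*w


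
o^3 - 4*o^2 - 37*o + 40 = (o - 8)*(o - 1)*(o + 5)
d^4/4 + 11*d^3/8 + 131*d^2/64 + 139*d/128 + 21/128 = (d/4 + 1/4)*(d + 1/4)*(d + 3/4)*(d + 7/2)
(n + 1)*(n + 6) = n^2 + 7*n + 6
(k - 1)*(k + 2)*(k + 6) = k^3 + 7*k^2 + 4*k - 12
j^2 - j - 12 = (j - 4)*(j + 3)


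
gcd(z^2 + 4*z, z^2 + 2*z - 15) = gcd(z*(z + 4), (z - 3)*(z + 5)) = 1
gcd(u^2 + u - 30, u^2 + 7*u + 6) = u + 6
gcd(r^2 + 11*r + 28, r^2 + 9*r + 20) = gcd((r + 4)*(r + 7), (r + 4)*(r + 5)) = r + 4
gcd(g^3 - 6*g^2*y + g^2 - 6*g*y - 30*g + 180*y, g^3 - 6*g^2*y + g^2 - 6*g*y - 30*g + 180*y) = -g^3 + 6*g^2*y - g^2 + 6*g*y + 30*g - 180*y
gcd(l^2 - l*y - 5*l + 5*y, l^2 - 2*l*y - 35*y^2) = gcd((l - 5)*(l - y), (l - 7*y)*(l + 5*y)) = 1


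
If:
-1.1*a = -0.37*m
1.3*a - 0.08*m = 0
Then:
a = 0.00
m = 0.00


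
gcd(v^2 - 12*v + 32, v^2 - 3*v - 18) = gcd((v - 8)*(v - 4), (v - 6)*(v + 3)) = 1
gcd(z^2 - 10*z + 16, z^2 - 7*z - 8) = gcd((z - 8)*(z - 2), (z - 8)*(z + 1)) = z - 8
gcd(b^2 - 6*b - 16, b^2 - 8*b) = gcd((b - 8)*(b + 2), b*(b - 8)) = b - 8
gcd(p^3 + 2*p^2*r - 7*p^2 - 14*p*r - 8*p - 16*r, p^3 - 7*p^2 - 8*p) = p^2 - 7*p - 8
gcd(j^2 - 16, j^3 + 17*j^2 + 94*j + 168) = j + 4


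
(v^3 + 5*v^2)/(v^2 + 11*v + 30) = v^2/(v + 6)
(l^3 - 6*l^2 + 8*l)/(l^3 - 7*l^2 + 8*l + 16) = l*(l - 2)/(l^2 - 3*l - 4)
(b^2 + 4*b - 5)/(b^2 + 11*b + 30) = (b - 1)/(b + 6)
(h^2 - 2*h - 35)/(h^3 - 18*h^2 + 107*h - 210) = (h + 5)/(h^2 - 11*h + 30)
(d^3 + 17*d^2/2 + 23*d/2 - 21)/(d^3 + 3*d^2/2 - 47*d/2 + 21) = (2*d + 7)/(2*d - 7)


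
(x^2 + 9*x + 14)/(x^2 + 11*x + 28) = (x + 2)/(x + 4)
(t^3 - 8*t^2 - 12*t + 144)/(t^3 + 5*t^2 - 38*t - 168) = (t - 6)/(t + 7)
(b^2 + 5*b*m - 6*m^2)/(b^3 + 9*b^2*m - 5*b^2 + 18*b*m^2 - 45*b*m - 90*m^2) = (b - m)/(b^2 + 3*b*m - 5*b - 15*m)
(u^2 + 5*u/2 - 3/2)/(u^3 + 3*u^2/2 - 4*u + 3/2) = 1/(u - 1)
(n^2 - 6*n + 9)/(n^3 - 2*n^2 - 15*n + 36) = 1/(n + 4)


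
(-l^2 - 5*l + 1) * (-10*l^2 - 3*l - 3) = 10*l^4 + 53*l^3 + 8*l^2 + 12*l - 3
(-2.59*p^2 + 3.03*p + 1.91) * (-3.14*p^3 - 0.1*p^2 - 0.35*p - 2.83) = 8.1326*p^5 - 9.2552*p^4 - 5.3939*p^3 + 6.0782*p^2 - 9.2434*p - 5.4053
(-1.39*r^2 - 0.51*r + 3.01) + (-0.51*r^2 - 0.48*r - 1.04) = -1.9*r^2 - 0.99*r + 1.97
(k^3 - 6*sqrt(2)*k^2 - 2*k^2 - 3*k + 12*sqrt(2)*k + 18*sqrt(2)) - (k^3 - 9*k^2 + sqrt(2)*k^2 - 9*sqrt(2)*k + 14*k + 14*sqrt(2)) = -7*sqrt(2)*k^2 + 7*k^2 - 17*k + 21*sqrt(2)*k + 4*sqrt(2)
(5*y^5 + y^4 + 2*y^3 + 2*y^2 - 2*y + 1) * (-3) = -15*y^5 - 3*y^4 - 6*y^3 - 6*y^2 + 6*y - 3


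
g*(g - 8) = g^2 - 8*g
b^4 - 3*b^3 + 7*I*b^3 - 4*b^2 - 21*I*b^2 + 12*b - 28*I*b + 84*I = (b - 3)*(b - 2)*(b + 2)*(b + 7*I)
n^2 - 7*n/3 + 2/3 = (n - 2)*(n - 1/3)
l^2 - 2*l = l*(l - 2)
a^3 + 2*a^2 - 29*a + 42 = (a - 3)*(a - 2)*(a + 7)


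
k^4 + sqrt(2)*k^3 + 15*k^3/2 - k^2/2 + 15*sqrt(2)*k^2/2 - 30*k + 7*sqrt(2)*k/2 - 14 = (k + 1/2)*(k + 7)*(k - sqrt(2))*(k + 2*sqrt(2))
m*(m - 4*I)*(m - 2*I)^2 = m^4 - 8*I*m^3 - 20*m^2 + 16*I*m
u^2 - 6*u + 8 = (u - 4)*(u - 2)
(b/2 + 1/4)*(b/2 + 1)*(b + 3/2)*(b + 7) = b^4/4 + 11*b^3/4 + 131*b^2/16 + 139*b/16 + 21/8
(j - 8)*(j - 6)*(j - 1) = j^3 - 15*j^2 + 62*j - 48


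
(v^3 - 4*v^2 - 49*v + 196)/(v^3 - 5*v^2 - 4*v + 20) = (v^3 - 4*v^2 - 49*v + 196)/(v^3 - 5*v^2 - 4*v + 20)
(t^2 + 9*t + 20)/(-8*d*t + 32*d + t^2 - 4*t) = (t^2 + 9*t + 20)/(-8*d*t + 32*d + t^2 - 4*t)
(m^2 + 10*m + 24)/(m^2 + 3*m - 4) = (m + 6)/(m - 1)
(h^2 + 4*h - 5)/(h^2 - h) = (h + 5)/h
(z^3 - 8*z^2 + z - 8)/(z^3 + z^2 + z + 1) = (z - 8)/(z + 1)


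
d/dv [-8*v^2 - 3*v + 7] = -16*v - 3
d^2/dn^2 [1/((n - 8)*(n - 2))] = 2*((n - 8)^2 + (n - 8)*(n - 2) + (n - 2)^2)/((n - 8)^3*(n - 2)^3)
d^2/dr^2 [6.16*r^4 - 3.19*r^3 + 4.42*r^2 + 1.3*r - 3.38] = 73.92*r^2 - 19.14*r + 8.84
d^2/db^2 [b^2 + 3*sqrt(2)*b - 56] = 2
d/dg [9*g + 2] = 9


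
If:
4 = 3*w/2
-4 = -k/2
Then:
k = 8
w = 8/3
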